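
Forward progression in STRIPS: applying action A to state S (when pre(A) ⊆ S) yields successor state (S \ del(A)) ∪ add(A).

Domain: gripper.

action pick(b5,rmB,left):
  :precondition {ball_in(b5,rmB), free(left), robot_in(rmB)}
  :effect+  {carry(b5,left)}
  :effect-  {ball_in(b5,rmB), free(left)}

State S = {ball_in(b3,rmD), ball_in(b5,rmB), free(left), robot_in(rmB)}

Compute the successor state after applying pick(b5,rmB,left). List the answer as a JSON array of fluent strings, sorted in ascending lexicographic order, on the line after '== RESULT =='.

Compute (S \ del) ∪ add:
  pre ⊆ S: {ball_in(b5,rmB), free(left), robot_in(rmB)} ⊆ S  — applicable
  S \ del = {ball_in(b3,rmD), robot_in(rmB)}
  ∪ add   = {ball_in(b3,rmD), carry(b5,left), robot_in(rmB)}

== RESULT ==
["ball_in(b3,rmD)", "carry(b5,left)", "robot_in(rmB)"]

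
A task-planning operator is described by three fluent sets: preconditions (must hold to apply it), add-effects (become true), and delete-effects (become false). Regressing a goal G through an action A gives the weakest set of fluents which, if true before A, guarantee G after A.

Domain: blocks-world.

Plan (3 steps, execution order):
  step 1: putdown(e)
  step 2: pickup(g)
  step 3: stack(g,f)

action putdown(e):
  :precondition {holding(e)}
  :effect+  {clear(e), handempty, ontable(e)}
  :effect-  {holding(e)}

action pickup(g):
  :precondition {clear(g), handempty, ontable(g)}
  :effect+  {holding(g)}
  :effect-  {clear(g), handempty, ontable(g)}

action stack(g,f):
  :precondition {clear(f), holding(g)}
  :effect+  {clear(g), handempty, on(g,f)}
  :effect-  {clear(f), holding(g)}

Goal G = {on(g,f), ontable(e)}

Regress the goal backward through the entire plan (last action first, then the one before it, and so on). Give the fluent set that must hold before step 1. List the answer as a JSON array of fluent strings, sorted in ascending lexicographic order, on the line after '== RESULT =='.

Regress step by step:
  through step 3 (stack(g,f)): drop {on(g,f)}, keep {ontable(e)}, require {clear(f), holding(g)}
    → {clear(f), holding(g), ontable(e)}
  through step 2 (pickup(g)): drop {holding(g)}, keep {clear(f), ontable(e)}, require {clear(g), handempty, ontable(g)}
    → {clear(f), clear(g), handempty, ontable(e), ontable(g)}
  through step 1 (putdown(e)): drop {handempty, ontable(e)}, keep {clear(f), clear(g), ontable(g)}, require {holding(e)}
    → {clear(f), clear(g), holding(e), ontable(g)}

== RESULT ==
["clear(f)", "clear(g)", "holding(e)", "ontable(g)"]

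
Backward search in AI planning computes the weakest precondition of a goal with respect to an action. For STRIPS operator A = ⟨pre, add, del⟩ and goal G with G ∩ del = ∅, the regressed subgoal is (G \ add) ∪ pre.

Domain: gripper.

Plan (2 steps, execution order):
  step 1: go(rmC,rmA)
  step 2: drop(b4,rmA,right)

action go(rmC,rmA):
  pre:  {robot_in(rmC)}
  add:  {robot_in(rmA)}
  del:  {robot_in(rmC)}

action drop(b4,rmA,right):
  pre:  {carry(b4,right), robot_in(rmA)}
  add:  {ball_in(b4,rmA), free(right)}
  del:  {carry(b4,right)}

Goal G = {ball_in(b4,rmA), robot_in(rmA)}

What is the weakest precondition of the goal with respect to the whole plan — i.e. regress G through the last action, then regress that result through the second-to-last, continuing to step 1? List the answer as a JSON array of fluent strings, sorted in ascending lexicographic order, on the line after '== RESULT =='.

Work backward from the goal:
  through step 2 (drop(b4,rmA,right)): drop {ball_in(b4,rmA)}, keep {robot_in(rmA)}, require {carry(b4,right), robot_in(rmA)}
    → {carry(b4,right), robot_in(rmA)}
  through step 1 (go(rmC,rmA)): drop {robot_in(rmA)}, keep {carry(b4,right)}, require {robot_in(rmC)}
    → {carry(b4,right), robot_in(rmC)}

== RESULT ==
["carry(b4,right)", "robot_in(rmC)"]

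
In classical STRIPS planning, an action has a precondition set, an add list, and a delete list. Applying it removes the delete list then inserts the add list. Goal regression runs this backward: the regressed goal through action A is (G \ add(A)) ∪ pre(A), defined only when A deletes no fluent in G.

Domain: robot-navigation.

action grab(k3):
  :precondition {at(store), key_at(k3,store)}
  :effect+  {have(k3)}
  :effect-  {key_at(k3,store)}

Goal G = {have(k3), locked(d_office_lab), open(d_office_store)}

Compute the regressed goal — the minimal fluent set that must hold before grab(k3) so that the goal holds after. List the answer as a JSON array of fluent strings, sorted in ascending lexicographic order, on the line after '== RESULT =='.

Compute (G \ add) ∪ pre:
  G ∩ del = {}  (empty — regression defined)
  G \ add = {have(k3), locked(d_office_lab), open(d_office_store)} \ {have(k3)} = {locked(d_office_lab), open(d_office_store)}
  ∪ pre   = {locked(d_office_lab), open(d_office_store)} ∪ {at(store), key_at(k3,store)}
          = {at(store), key_at(k3,store), locked(d_office_lab), open(d_office_store)}

== RESULT ==
["at(store)", "key_at(k3,store)", "locked(d_office_lab)", "open(d_office_store)"]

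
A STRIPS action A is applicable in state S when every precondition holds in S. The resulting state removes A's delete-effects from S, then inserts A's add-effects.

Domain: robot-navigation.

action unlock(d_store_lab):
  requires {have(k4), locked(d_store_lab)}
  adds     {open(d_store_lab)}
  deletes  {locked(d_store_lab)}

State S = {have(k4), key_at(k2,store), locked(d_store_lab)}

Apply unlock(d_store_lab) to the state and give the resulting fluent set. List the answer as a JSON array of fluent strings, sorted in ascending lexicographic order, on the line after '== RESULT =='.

Progress:
  pre ⊆ S: {have(k4), locked(d_store_lab)} ⊆ S  — applicable
  S \ del = {have(k4), key_at(k2,store)}
  ∪ add   = {have(k4), key_at(k2,store), open(d_store_lab)}

== RESULT ==
["have(k4)", "key_at(k2,store)", "open(d_store_lab)"]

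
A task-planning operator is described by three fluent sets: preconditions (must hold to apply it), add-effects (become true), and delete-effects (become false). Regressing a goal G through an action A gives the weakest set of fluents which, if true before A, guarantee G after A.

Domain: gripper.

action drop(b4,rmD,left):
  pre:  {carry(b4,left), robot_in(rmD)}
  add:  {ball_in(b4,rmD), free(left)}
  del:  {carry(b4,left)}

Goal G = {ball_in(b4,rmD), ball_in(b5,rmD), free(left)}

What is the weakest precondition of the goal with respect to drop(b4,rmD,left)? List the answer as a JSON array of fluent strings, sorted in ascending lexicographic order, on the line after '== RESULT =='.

Regress:
  G ∩ del = {}  (empty — regression defined)
  G \ add = {ball_in(b4,rmD), ball_in(b5,rmD), free(left)} \ {ball_in(b4,rmD), free(left)} = {ball_in(b5,rmD)}
  ∪ pre   = {ball_in(b5,rmD)} ∪ {carry(b4,left), robot_in(rmD)}
          = {ball_in(b5,rmD), carry(b4,left), robot_in(rmD)}

== RESULT ==
["ball_in(b5,rmD)", "carry(b4,left)", "robot_in(rmD)"]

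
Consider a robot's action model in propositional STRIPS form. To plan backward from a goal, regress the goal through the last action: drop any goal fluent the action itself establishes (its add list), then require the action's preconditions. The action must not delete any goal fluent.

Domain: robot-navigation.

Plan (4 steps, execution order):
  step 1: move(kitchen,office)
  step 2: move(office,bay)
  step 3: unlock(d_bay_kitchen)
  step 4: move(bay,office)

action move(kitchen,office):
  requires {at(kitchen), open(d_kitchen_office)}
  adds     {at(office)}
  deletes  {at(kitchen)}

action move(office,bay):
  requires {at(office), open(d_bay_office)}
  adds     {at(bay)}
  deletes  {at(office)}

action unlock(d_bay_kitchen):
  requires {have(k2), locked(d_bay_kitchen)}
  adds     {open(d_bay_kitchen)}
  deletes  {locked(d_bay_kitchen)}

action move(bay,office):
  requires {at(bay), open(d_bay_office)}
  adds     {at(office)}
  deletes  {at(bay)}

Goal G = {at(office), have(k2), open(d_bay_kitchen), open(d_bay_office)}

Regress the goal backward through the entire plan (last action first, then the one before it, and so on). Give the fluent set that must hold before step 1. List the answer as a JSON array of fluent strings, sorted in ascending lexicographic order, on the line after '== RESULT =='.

Work backward from the goal:
  through step 4 (move(bay,office)): drop {at(office)}, keep {have(k2), open(d_bay_kitchen), open(d_bay_office)}, require {at(bay), open(d_bay_office)}
    → {at(bay), have(k2), open(d_bay_kitchen), open(d_bay_office)}
  through step 3 (unlock(d_bay_kitchen)): drop {open(d_bay_kitchen)}, keep {at(bay), have(k2), open(d_bay_office)}, require {have(k2), locked(d_bay_kitchen)}
    → {at(bay), have(k2), locked(d_bay_kitchen), open(d_bay_office)}
  through step 2 (move(office,bay)): drop {at(bay)}, keep {have(k2), locked(d_bay_kitchen), open(d_bay_office)}, require {at(office), open(d_bay_office)}
    → {at(office), have(k2), locked(d_bay_kitchen), open(d_bay_office)}
  through step 1 (move(kitchen,office)): drop {at(office)}, keep {have(k2), locked(d_bay_kitchen), open(d_bay_office)}, require {at(kitchen), open(d_kitchen_office)}
    → {at(kitchen), have(k2), locked(d_bay_kitchen), open(d_bay_office), open(d_kitchen_office)}

== RESULT ==
["at(kitchen)", "have(k2)", "locked(d_bay_kitchen)", "open(d_bay_office)", "open(d_kitchen_office)"]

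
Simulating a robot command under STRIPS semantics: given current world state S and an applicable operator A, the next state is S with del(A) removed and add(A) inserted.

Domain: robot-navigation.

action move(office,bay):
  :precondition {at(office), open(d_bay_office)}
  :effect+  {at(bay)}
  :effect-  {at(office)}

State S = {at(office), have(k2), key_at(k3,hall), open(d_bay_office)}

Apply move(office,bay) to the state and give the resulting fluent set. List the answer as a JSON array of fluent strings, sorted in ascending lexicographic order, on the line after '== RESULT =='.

Compute (S \ del) ∪ add:
  pre ⊆ S: {at(office), open(d_bay_office)} ⊆ S  — applicable
  S \ del = {have(k2), key_at(k3,hall), open(d_bay_office)}
  ∪ add   = {at(bay), have(k2), key_at(k3,hall), open(d_bay_office)}

== RESULT ==
["at(bay)", "have(k2)", "key_at(k3,hall)", "open(d_bay_office)"]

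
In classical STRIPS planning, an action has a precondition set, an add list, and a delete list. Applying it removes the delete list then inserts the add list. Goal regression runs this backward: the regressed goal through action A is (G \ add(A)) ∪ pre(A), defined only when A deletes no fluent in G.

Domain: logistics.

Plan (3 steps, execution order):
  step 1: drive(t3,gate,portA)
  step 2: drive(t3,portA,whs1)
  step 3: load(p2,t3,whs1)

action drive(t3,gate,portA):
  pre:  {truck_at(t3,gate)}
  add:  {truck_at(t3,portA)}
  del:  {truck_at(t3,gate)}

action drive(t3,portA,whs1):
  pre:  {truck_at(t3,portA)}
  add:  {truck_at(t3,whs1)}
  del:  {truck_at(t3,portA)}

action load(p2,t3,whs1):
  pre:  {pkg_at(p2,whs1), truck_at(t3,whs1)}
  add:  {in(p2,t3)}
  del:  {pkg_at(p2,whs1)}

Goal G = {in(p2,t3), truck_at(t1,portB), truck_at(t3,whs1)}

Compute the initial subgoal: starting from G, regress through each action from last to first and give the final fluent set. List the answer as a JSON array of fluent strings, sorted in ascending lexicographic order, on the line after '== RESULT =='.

Regress step by step:
  through step 3 (load(p2,t3,whs1)): drop {in(p2,t3)}, keep {truck_at(t1,portB), truck_at(t3,whs1)}, require {pkg_at(p2,whs1), truck_at(t3,whs1)}
    → {pkg_at(p2,whs1), truck_at(t1,portB), truck_at(t3,whs1)}
  through step 2 (drive(t3,portA,whs1)): drop {truck_at(t3,whs1)}, keep {pkg_at(p2,whs1), truck_at(t1,portB)}, require {truck_at(t3,portA)}
    → {pkg_at(p2,whs1), truck_at(t1,portB), truck_at(t3,portA)}
  through step 1 (drive(t3,gate,portA)): drop {truck_at(t3,portA)}, keep {pkg_at(p2,whs1), truck_at(t1,portB)}, require {truck_at(t3,gate)}
    → {pkg_at(p2,whs1), truck_at(t1,portB), truck_at(t3,gate)}

== RESULT ==
["pkg_at(p2,whs1)", "truck_at(t1,portB)", "truck_at(t3,gate)"]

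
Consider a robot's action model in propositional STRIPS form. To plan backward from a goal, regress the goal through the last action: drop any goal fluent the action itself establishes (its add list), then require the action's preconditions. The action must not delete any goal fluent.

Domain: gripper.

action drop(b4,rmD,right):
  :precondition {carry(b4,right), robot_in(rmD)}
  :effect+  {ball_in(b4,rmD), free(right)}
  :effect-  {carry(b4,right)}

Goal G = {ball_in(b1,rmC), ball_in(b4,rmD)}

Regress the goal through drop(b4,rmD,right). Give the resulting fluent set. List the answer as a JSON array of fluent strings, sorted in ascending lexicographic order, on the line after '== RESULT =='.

Regress:
  G ∩ del = {}  (empty — regression defined)
  G \ add = {ball_in(b1,rmC), ball_in(b4,rmD)} \ {ball_in(b4,rmD), free(right)} = {ball_in(b1,rmC)}
  ∪ pre   = {ball_in(b1,rmC)} ∪ {carry(b4,right), robot_in(rmD)}
          = {ball_in(b1,rmC), carry(b4,right), robot_in(rmD)}

== RESULT ==
["ball_in(b1,rmC)", "carry(b4,right)", "robot_in(rmD)"]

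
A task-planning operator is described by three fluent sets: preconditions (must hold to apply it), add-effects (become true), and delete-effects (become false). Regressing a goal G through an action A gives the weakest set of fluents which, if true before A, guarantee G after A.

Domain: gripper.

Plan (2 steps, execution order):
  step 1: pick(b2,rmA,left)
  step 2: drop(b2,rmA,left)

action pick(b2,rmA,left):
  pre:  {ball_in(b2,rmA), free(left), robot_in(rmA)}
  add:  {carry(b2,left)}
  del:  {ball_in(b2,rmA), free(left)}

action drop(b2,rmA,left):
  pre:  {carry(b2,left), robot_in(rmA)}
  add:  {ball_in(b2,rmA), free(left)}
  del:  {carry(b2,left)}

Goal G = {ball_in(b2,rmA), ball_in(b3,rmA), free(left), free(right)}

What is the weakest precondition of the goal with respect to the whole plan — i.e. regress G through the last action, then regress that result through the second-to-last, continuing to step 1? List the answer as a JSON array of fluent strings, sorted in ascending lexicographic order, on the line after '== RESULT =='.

Regress step by step:
  through step 2 (drop(b2,rmA,left)): drop {ball_in(b2,rmA), free(left)}, keep {ball_in(b3,rmA), free(right)}, require {carry(b2,left), robot_in(rmA)}
    → {ball_in(b3,rmA), carry(b2,left), free(right), robot_in(rmA)}
  through step 1 (pick(b2,rmA,left)): drop {carry(b2,left)}, keep {ball_in(b3,rmA), free(right), robot_in(rmA)}, require {ball_in(b2,rmA), free(left), robot_in(rmA)}
    → {ball_in(b2,rmA), ball_in(b3,rmA), free(left), free(right), robot_in(rmA)}

== RESULT ==
["ball_in(b2,rmA)", "ball_in(b3,rmA)", "free(left)", "free(right)", "robot_in(rmA)"]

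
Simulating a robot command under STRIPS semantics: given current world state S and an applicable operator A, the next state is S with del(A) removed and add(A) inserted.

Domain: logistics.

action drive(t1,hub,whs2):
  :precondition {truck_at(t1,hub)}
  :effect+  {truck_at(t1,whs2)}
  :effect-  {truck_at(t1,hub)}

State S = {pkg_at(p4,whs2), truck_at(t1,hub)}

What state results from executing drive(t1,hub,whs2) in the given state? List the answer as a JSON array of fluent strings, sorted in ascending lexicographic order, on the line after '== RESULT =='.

Progress:
  pre ⊆ S: {truck_at(t1,hub)} ⊆ S  — applicable
  S \ del = {pkg_at(p4,whs2)}
  ∪ add   = {pkg_at(p4,whs2), truck_at(t1,whs2)}

== RESULT ==
["pkg_at(p4,whs2)", "truck_at(t1,whs2)"]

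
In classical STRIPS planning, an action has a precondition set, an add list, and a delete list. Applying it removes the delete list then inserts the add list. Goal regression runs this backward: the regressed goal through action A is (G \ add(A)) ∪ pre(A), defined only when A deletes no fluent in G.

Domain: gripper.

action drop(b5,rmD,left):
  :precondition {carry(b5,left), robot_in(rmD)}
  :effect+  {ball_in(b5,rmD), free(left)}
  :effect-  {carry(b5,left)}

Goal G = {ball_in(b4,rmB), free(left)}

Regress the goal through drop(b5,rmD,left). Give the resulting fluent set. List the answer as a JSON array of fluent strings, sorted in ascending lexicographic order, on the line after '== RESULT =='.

Regress:
  G ∩ del = {}  (empty — regression defined)
  G \ add = {ball_in(b4,rmB), free(left)} \ {ball_in(b5,rmD), free(left)} = {ball_in(b4,rmB)}
  ∪ pre   = {ball_in(b4,rmB)} ∪ {carry(b5,left), robot_in(rmD)}
          = {ball_in(b4,rmB), carry(b5,left), robot_in(rmD)}

== RESULT ==
["ball_in(b4,rmB)", "carry(b5,left)", "robot_in(rmD)"]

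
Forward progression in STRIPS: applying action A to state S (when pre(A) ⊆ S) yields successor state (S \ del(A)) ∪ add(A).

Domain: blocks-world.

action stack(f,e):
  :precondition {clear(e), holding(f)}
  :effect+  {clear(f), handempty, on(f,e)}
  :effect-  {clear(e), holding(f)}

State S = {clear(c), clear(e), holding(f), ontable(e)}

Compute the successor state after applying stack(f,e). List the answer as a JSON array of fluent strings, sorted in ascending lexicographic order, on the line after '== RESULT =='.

Compute (S \ del) ∪ add:
  pre ⊆ S: {clear(e), holding(f)} ⊆ S  — applicable
  S \ del = {clear(c), ontable(e)}
  ∪ add   = {clear(c), clear(f), handempty, on(f,e), ontable(e)}

== RESULT ==
["clear(c)", "clear(f)", "handempty", "on(f,e)", "ontable(e)"]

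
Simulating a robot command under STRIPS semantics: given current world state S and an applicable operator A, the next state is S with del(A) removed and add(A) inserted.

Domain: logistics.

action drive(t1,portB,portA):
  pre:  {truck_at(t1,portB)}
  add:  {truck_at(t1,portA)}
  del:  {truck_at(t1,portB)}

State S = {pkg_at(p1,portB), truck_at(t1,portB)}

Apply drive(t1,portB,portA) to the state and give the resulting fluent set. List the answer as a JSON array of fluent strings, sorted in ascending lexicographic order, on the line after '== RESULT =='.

Progress:
  pre ⊆ S: {truck_at(t1,portB)} ⊆ S  — applicable
  S \ del = {pkg_at(p1,portB)}
  ∪ add   = {pkg_at(p1,portB), truck_at(t1,portA)}

== RESULT ==
["pkg_at(p1,portB)", "truck_at(t1,portA)"]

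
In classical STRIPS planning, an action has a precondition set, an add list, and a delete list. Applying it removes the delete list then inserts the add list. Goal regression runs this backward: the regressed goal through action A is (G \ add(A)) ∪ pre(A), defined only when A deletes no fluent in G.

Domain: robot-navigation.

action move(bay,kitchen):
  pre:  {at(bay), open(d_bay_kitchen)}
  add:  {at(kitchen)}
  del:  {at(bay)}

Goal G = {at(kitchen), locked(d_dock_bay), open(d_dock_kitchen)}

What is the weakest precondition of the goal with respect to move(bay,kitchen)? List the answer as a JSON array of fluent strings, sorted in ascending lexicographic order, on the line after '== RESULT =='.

Compute (G \ add) ∪ pre:
  G ∩ del = {}  (empty — regression defined)
  G \ add = {at(kitchen), locked(d_dock_bay), open(d_dock_kitchen)} \ {at(kitchen)} = {locked(d_dock_bay), open(d_dock_kitchen)}
  ∪ pre   = {locked(d_dock_bay), open(d_dock_kitchen)} ∪ {at(bay), open(d_bay_kitchen)}
          = {at(bay), locked(d_dock_bay), open(d_bay_kitchen), open(d_dock_kitchen)}

== RESULT ==
["at(bay)", "locked(d_dock_bay)", "open(d_bay_kitchen)", "open(d_dock_kitchen)"]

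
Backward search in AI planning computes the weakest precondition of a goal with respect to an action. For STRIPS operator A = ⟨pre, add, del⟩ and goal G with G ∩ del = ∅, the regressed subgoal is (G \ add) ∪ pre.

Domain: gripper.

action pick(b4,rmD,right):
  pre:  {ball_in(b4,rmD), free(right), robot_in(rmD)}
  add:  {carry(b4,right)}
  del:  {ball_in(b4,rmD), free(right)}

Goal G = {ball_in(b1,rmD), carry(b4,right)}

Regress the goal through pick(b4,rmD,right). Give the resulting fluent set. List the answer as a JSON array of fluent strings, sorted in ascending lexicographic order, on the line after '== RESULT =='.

Compute (G \ add) ∪ pre:
  G ∩ del = {}  (empty — regression defined)
  G \ add = {ball_in(b1,rmD), carry(b4,right)} \ {carry(b4,right)} = {ball_in(b1,rmD)}
  ∪ pre   = {ball_in(b1,rmD)} ∪ {ball_in(b4,rmD), free(right), robot_in(rmD)}
          = {ball_in(b1,rmD), ball_in(b4,rmD), free(right), robot_in(rmD)}

== RESULT ==
["ball_in(b1,rmD)", "ball_in(b4,rmD)", "free(right)", "robot_in(rmD)"]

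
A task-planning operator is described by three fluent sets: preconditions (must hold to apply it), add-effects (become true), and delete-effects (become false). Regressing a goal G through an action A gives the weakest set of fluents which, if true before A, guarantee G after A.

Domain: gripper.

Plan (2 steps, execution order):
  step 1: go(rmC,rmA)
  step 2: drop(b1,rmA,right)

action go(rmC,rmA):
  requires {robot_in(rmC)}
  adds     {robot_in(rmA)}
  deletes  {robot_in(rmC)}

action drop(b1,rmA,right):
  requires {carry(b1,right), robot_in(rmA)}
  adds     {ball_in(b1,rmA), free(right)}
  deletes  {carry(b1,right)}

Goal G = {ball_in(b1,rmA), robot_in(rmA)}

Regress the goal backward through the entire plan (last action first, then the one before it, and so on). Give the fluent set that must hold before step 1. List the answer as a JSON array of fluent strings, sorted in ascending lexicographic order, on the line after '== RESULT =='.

Work backward from the goal:
  through step 2 (drop(b1,rmA,right)): drop {ball_in(b1,rmA)}, keep {robot_in(rmA)}, require {carry(b1,right), robot_in(rmA)}
    → {carry(b1,right), robot_in(rmA)}
  through step 1 (go(rmC,rmA)): drop {robot_in(rmA)}, keep {carry(b1,right)}, require {robot_in(rmC)}
    → {carry(b1,right), robot_in(rmC)}

== RESULT ==
["carry(b1,right)", "robot_in(rmC)"]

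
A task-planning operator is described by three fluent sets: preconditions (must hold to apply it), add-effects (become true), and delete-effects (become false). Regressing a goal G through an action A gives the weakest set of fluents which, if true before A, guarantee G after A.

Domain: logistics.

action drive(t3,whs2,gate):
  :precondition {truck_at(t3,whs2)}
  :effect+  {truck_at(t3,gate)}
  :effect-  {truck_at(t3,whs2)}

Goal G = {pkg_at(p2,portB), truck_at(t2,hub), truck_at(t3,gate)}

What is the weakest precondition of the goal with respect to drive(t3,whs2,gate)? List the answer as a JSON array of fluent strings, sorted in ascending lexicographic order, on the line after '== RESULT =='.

Regress:
  G ∩ del = {}  (empty — regression defined)
  G \ add = {pkg_at(p2,portB), truck_at(t2,hub), truck_at(t3,gate)} \ {truck_at(t3,gate)} = {pkg_at(p2,portB), truck_at(t2,hub)}
  ∪ pre   = {pkg_at(p2,portB), truck_at(t2,hub)} ∪ {truck_at(t3,whs2)}
          = {pkg_at(p2,portB), truck_at(t2,hub), truck_at(t3,whs2)}

== RESULT ==
["pkg_at(p2,portB)", "truck_at(t2,hub)", "truck_at(t3,whs2)"]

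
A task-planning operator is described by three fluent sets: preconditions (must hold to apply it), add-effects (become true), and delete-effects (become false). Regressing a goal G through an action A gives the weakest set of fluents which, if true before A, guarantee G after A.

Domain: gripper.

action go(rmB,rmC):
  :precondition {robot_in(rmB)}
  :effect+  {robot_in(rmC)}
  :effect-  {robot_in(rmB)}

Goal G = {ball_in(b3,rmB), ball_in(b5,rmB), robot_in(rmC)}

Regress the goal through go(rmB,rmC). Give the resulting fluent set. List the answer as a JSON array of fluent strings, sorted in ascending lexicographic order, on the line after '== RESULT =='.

Compute (G \ add) ∪ pre:
  G ∩ del = {}  (empty — regression defined)
  G \ add = {ball_in(b3,rmB), ball_in(b5,rmB), robot_in(rmC)} \ {robot_in(rmC)} = {ball_in(b3,rmB), ball_in(b5,rmB)}
  ∪ pre   = {ball_in(b3,rmB), ball_in(b5,rmB)} ∪ {robot_in(rmB)}
          = {ball_in(b3,rmB), ball_in(b5,rmB), robot_in(rmB)}

== RESULT ==
["ball_in(b3,rmB)", "ball_in(b5,rmB)", "robot_in(rmB)"]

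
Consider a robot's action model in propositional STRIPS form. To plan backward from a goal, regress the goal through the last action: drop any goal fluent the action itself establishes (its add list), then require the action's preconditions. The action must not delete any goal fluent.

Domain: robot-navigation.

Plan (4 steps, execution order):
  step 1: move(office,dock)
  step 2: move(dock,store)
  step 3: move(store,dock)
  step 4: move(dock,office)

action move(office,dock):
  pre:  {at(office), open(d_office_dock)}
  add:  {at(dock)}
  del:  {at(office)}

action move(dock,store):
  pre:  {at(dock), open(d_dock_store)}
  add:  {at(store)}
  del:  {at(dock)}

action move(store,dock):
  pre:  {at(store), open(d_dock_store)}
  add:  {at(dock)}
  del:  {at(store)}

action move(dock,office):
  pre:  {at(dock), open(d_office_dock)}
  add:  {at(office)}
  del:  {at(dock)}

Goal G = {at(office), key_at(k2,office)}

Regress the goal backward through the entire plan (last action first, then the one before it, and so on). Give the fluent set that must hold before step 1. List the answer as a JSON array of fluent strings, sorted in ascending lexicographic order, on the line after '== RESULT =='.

Work backward from the goal:
  through step 4 (move(dock,office)): drop {at(office)}, keep {key_at(k2,office)}, require {at(dock), open(d_office_dock)}
    → {at(dock), key_at(k2,office), open(d_office_dock)}
  through step 3 (move(store,dock)): drop {at(dock)}, keep {key_at(k2,office), open(d_office_dock)}, require {at(store), open(d_dock_store)}
    → {at(store), key_at(k2,office), open(d_dock_store), open(d_office_dock)}
  through step 2 (move(dock,store)): drop {at(store)}, keep {key_at(k2,office), open(d_dock_store), open(d_office_dock)}, require {at(dock), open(d_dock_store)}
    → {at(dock), key_at(k2,office), open(d_dock_store), open(d_office_dock)}
  through step 1 (move(office,dock)): drop {at(dock)}, keep {key_at(k2,office), open(d_dock_store), open(d_office_dock)}, require {at(office), open(d_office_dock)}
    → {at(office), key_at(k2,office), open(d_dock_store), open(d_office_dock)}

== RESULT ==
["at(office)", "key_at(k2,office)", "open(d_dock_store)", "open(d_office_dock)"]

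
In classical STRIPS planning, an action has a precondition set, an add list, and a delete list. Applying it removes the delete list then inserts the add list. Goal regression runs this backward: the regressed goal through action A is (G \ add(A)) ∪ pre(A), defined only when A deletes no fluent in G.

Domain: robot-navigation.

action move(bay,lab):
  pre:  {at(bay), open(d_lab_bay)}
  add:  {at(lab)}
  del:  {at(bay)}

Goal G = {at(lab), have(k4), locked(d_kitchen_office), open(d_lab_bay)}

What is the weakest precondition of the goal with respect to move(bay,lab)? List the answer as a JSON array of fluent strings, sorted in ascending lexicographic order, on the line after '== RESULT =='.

Compute (G \ add) ∪ pre:
  G ∩ del = {}  (empty — regression defined)
  G \ add = {at(lab), have(k4), locked(d_kitchen_office), open(d_lab_bay)} \ {at(lab)} = {have(k4), locked(d_kitchen_office), open(d_lab_bay)}
  ∪ pre   = {have(k4), locked(d_kitchen_office), open(d_lab_bay)} ∪ {at(bay), open(d_lab_bay)}
          = {at(bay), have(k4), locked(d_kitchen_office), open(d_lab_bay)}

== RESULT ==
["at(bay)", "have(k4)", "locked(d_kitchen_office)", "open(d_lab_bay)"]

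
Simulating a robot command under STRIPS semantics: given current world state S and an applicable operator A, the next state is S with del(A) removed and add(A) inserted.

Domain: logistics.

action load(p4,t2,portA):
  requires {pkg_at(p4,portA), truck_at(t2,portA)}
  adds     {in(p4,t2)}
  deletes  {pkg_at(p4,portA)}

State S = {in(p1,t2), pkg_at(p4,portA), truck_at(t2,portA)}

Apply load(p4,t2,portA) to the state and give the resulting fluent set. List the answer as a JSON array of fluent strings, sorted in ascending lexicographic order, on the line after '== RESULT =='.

Compute (S \ del) ∪ add:
  pre ⊆ S: {pkg_at(p4,portA), truck_at(t2,portA)} ⊆ S  — applicable
  S \ del = {in(p1,t2), truck_at(t2,portA)}
  ∪ add   = {in(p1,t2), in(p4,t2), truck_at(t2,portA)}

== RESULT ==
["in(p1,t2)", "in(p4,t2)", "truck_at(t2,portA)"]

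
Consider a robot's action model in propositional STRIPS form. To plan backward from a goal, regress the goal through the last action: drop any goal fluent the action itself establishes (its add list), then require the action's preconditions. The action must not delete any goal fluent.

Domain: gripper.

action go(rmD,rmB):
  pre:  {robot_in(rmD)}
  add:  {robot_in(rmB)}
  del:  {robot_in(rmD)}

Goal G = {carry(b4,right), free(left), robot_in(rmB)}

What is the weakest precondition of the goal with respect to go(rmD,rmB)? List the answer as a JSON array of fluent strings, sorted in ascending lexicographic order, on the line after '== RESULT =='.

Regress:
  G ∩ del = {}  (empty — regression defined)
  G \ add = {carry(b4,right), free(left), robot_in(rmB)} \ {robot_in(rmB)} = {carry(b4,right), free(left)}
  ∪ pre   = {carry(b4,right), free(left)} ∪ {robot_in(rmD)}
          = {carry(b4,right), free(left), robot_in(rmD)}

== RESULT ==
["carry(b4,right)", "free(left)", "robot_in(rmD)"]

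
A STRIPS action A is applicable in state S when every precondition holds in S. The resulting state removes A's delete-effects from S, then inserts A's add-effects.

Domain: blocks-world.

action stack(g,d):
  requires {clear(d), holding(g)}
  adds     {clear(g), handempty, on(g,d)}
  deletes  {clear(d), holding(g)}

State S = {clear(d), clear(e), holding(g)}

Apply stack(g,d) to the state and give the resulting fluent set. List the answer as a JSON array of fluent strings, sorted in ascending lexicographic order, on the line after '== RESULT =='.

Compute (S \ del) ∪ add:
  pre ⊆ S: {clear(d), holding(g)} ⊆ S  — applicable
  S \ del = {clear(e)}
  ∪ add   = {clear(e), clear(g), handempty, on(g,d)}

== RESULT ==
["clear(e)", "clear(g)", "handempty", "on(g,d)"]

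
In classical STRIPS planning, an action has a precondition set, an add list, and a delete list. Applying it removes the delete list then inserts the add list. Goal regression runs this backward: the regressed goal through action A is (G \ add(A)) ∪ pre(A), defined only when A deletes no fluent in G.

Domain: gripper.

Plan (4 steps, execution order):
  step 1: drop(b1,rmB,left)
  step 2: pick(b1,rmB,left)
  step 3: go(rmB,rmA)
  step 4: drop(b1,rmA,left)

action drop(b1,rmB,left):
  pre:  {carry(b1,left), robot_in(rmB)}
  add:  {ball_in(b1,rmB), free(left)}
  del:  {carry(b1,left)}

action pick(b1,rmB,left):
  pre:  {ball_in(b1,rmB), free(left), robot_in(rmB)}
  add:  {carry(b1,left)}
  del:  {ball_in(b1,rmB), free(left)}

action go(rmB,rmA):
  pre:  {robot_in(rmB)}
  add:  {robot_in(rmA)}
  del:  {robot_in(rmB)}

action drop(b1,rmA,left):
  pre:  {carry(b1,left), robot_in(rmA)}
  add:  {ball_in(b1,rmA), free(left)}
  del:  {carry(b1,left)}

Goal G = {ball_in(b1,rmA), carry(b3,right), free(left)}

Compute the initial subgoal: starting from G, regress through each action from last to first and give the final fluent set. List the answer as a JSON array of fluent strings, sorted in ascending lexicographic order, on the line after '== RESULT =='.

Work backward from the goal:
  through step 4 (drop(b1,rmA,left)): drop {ball_in(b1,rmA), free(left)}, keep {carry(b3,right)}, require {carry(b1,left), robot_in(rmA)}
    → {carry(b1,left), carry(b3,right), robot_in(rmA)}
  through step 3 (go(rmB,rmA)): drop {robot_in(rmA)}, keep {carry(b1,left), carry(b3,right)}, require {robot_in(rmB)}
    → {carry(b1,left), carry(b3,right), robot_in(rmB)}
  through step 2 (pick(b1,rmB,left)): drop {carry(b1,left)}, keep {carry(b3,right), robot_in(rmB)}, require {ball_in(b1,rmB), free(left), robot_in(rmB)}
    → {ball_in(b1,rmB), carry(b3,right), free(left), robot_in(rmB)}
  through step 1 (drop(b1,rmB,left)): drop {ball_in(b1,rmB), free(left)}, keep {carry(b3,right), robot_in(rmB)}, require {carry(b1,left), robot_in(rmB)}
    → {carry(b1,left), carry(b3,right), robot_in(rmB)}

== RESULT ==
["carry(b1,left)", "carry(b3,right)", "robot_in(rmB)"]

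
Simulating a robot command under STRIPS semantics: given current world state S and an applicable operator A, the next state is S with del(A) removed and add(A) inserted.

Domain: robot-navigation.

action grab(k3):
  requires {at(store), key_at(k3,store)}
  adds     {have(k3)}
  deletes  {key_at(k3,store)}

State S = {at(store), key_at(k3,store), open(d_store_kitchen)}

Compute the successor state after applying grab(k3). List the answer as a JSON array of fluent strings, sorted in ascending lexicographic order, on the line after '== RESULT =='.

Compute (S \ del) ∪ add:
  pre ⊆ S: {at(store), key_at(k3,store)} ⊆ S  — applicable
  S \ del = {at(store), open(d_store_kitchen)}
  ∪ add   = {at(store), have(k3), open(d_store_kitchen)}

== RESULT ==
["at(store)", "have(k3)", "open(d_store_kitchen)"]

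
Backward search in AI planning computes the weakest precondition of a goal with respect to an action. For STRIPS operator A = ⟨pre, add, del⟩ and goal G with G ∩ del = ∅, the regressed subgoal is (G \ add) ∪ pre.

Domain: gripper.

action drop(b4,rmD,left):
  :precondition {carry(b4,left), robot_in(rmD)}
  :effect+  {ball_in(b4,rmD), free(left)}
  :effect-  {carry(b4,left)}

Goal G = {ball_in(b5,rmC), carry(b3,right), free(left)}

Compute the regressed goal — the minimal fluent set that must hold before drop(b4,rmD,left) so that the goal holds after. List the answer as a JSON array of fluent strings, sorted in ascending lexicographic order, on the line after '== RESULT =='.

Regress:
  G ∩ del = {}  (empty — regression defined)
  G \ add = {ball_in(b5,rmC), carry(b3,right), free(left)} \ {ball_in(b4,rmD), free(left)} = {ball_in(b5,rmC), carry(b3,right)}
  ∪ pre   = {ball_in(b5,rmC), carry(b3,right)} ∪ {carry(b4,left), robot_in(rmD)}
          = {ball_in(b5,rmC), carry(b3,right), carry(b4,left), robot_in(rmD)}

== RESULT ==
["ball_in(b5,rmC)", "carry(b3,right)", "carry(b4,left)", "robot_in(rmD)"]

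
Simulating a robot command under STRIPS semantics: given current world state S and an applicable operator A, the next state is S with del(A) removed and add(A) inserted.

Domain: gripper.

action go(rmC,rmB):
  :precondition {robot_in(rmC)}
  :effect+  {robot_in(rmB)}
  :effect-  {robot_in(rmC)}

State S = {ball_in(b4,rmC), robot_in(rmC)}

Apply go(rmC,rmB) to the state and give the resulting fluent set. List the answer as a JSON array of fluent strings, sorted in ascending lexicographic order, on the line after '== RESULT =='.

Progress:
  pre ⊆ S: {robot_in(rmC)} ⊆ S  — applicable
  S \ del = {ball_in(b4,rmC)}
  ∪ add   = {ball_in(b4,rmC), robot_in(rmB)}

== RESULT ==
["ball_in(b4,rmC)", "robot_in(rmB)"]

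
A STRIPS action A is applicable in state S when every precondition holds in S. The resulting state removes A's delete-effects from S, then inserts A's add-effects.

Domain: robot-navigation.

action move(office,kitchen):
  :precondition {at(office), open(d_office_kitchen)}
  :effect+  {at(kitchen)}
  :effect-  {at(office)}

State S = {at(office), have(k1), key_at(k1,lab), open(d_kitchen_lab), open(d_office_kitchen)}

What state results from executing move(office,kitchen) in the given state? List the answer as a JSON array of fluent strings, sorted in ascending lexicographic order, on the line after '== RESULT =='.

Compute (S \ del) ∪ add:
  pre ⊆ S: {at(office), open(d_office_kitchen)} ⊆ S  — applicable
  S \ del = {have(k1), key_at(k1,lab), open(d_kitchen_lab), open(d_office_kitchen)}
  ∪ add   = {at(kitchen), have(k1), key_at(k1,lab), open(d_kitchen_lab), open(d_office_kitchen)}

== RESULT ==
["at(kitchen)", "have(k1)", "key_at(k1,lab)", "open(d_kitchen_lab)", "open(d_office_kitchen)"]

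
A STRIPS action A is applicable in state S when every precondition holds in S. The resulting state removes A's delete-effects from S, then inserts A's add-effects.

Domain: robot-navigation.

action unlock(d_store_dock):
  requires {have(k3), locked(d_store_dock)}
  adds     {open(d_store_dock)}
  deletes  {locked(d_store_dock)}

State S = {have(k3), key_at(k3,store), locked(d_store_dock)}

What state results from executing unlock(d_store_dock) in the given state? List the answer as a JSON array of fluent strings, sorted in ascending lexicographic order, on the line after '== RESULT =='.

Progress:
  pre ⊆ S: {have(k3), locked(d_store_dock)} ⊆ S  — applicable
  S \ del = {have(k3), key_at(k3,store)}
  ∪ add   = {have(k3), key_at(k3,store), open(d_store_dock)}

== RESULT ==
["have(k3)", "key_at(k3,store)", "open(d_store_dock)"]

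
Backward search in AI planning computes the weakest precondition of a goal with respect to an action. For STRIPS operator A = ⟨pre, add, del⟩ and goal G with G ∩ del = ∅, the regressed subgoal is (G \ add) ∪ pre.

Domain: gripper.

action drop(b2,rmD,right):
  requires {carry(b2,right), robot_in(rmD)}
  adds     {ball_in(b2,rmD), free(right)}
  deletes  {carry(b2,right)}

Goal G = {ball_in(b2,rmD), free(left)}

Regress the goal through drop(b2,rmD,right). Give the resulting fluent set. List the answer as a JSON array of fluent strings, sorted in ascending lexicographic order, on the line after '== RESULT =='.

Compute (G \ add) ∪ pre:
  G ∩ del = {}  (empty — regression defined)
  G \ add = {ball_in(b2,rmD), free(left)} \ {ball_in(b2,rmD), free(right)} = {free(left)}
  ∪ pre   = {free(left)} ∪ {carry(b2,right), robot_in(rmD)}
          = {carry(b2,right), free(left), robot_in(rmD)}

== RESULT ==
["carry(b2,right)", "free(left)", "robot_in(rmD)"]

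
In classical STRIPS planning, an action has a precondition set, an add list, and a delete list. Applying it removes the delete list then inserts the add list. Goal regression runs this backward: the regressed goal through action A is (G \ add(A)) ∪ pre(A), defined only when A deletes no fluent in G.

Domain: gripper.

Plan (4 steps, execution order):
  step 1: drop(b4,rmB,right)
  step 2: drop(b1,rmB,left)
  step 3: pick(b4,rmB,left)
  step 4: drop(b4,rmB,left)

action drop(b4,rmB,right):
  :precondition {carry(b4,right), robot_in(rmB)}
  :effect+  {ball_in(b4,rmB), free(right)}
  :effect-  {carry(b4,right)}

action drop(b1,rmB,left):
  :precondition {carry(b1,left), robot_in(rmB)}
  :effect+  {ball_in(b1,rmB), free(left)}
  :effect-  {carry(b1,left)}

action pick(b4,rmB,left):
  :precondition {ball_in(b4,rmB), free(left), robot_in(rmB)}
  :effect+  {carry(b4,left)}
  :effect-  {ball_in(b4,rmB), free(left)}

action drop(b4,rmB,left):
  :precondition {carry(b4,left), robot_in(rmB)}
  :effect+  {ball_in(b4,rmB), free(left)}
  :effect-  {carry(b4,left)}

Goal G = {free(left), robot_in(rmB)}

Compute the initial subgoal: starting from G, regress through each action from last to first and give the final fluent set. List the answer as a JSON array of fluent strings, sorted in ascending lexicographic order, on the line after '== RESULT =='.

Work backward from the goal:
  through step 4 (drop(b4,rmB,left)): drop {free(left)}, keep {robot_in(rmB)}, require {carry(b4,left), robot_in(rmB)}
    → {carry(b4,left), robot_in(rmB)}
  through step 3 (pick(b4,rmB,left)): drop {carry(b4,left)}, keep {robot_in(rmB)}, require {ball_in(b4,rmB), free(left), robot_in(rmB)}
    → {ball_in(b4,rmB), free(left), robot_in(rmB)}
  through step 2 (drop(b1,rmB,left)): drop {free(left)}, keep {ball_in(b4,rmB), robot_in(rmB)}, require {carry(b1,left), robot_in(rmB)}
    → {ball_in(b4,rmB), carry(b1,left), robot_in(rmB)}
  through step 1 (drop(b4,rmB,right)): drop {ball_in(b4,rmB)}, keep {carry(b1,left), robot_in(rmB)}, require {carry(b4,right), robot_in(rmB)}
    → {carry(b1,left), carry(b4,right), robot_in(rmB)}

== RESULT ==
["carry(b1,left)", "carry(b4,right)", "robot_in(rmB)"]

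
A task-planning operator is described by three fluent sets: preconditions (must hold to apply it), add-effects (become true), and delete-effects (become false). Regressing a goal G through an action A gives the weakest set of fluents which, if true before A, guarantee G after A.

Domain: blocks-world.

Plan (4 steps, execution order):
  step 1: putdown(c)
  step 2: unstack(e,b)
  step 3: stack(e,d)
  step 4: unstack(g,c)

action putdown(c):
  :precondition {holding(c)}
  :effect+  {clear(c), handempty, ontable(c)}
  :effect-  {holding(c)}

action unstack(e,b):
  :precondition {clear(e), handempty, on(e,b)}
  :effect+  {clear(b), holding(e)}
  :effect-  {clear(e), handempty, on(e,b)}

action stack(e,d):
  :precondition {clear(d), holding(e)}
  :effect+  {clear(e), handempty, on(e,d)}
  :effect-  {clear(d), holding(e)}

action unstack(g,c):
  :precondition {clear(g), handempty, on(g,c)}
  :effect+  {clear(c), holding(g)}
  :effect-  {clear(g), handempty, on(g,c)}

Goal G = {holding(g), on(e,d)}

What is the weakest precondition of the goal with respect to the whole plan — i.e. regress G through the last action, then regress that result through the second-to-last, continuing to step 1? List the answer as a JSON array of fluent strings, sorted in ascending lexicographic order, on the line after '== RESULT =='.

Regress step by step:
  through step 4 (unstack(g,c)): drop {holding(g)}, keep {on(e,d)}, require {clear(g), handempty, on(g,c)}
    → {clear(g), handempty, on(e,d), on(g,c)}
  through step 3 (stack(e,d)): drop {handempty, on(e,d)}, keep {clear(g), on(g,c)}, require {clear(d), holding(e)}
    → {clear(d), clear(g), holding(e), on(g,c)}
  through step 2 (unstack(e,b)): drop {holding(e)}, keep {clear(d), clear(g), on(g,c)}, require {clear(e), handempty, on(e,b)}
    → {clear(d), clear(e), clear(g), handempty, on(e,b), on(g,c)}
  through step 1 (putdown(c)): drop {handempty}, keep {clear(d), clear(e), clear(g), on(e,b), on(g,c)}, require {holding(c)}
    → {clear(d), clear(e), clear(g), holding(c), on(e,b), on(g,c)}

== RESULT ==
["clear(d)", "clear(e)", "clear(g)", "holding(c)", "on(e,b)", "on(g,c)"]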